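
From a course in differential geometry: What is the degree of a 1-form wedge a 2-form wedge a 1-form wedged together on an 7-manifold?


The degree of a wedge product is the sum of the degrees of the individual forms.
Degrees: 1, 2, 1
Total degree = 1 + 2 + 1 = 4

4


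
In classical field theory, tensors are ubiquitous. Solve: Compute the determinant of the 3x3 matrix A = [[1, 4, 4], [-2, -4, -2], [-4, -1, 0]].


Expanding along the first row, det(A) = a11*M_11 - a12*M_12 + a13*M_13, where M_1j is the (1,j) minor.
Minor M_11 = -4*0 - -2*-1 = -2
Minor M_12 = -2*0 - -2*-4 = -8
Minor M_13 = -2*-1 - -4*-4 = -14
det = 1*(-2) - 4*(-8) + 4*(-14)
    = -2 - -32 + -56
    = -26

-26


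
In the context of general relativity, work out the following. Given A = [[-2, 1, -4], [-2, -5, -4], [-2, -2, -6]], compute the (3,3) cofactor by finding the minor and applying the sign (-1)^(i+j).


To find cofactor C_{33}, delete row 3 and column 3.
The resulting 2x2 submatrix is: [[-2, 1], [-2, -5]]
Minor M_{33} = -2*-5 - 1*-2
  = 10 - -2 = 12
Sign = (-1)^(3+3) = (-1)^6 = 1
Cofactor C_{33} = 1 * 12 = 12

12


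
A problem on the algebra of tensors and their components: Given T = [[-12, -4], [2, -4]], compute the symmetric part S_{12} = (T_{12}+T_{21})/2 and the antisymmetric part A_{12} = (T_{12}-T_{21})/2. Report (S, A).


T_{12} = -4
T_{21} = 2
S_{12} = (-4 + 2)/2 = -2/2 = -1
A_{12} = (-4 - 2)/2 = -6/2 = -3
Check: S + A = -1 + -3 = -4 = T_{12}.

(-1, -3)


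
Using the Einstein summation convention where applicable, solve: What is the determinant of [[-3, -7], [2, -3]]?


For a 2x2 matrix [[a, b], [c, d]], det = a*d - b*c.
a = -3, b = -7, c = 2, d = -3
a*d = -3 * -3 = 9
b*c = -7 * 2 = -14
det = 9 - -14 = 23

23


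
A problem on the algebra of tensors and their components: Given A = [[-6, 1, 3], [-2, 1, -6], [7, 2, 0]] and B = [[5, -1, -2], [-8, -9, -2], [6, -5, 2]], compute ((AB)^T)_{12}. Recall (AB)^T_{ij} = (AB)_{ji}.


(AB)^T_{ij} = (AB)_{ji} = sum_k A_{jk} B_{ki}.
For i=1, j=2 we need (AB)_{21}:
A_{21} * B_{11} = -2 * 5 = -10
A_{22} * B_{21} = 1 * -8 = -8
A_{23} * B_{31} = -6 * 6 = -36
Sum = -10 + -8 + -36 = -54

-54


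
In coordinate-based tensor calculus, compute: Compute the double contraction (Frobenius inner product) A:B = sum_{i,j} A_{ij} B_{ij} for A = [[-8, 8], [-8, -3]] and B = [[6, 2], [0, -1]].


A:B = sum over all i,j of A_{ij} * B_{ij}.
Row 1: -8*6=-48, 8*2=16 => row sum = -32
Row 2: -8*0=0, -3*-1=3 => row sum = 3
Total = -32 + 3 = -29

-29


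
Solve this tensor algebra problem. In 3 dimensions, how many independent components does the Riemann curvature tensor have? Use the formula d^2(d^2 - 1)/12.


The Riemann tensor in d dimensions has d^2(d^2 - 1)/12 independent components.
d = 3, so d^2 = 9
d^2 - 1 = 8
d^2(d^2 - 1) = 9 * 8 = 72
Divide by 12: 72 / 12 = 6

6


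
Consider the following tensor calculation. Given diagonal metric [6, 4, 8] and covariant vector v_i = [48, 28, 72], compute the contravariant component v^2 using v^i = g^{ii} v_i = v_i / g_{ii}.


To raise an index with a diagonal metric: v^i = v_i / g_{ii}.
For index 2: v_2 = 28, g_{22} = 4
v^2 = 28 / 4 = 7

7


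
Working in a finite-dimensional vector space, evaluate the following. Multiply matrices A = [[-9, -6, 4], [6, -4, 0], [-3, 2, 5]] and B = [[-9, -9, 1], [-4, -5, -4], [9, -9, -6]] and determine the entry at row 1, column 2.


(AB)_{ij} = sum_k A_{ik} B_{kj}.
For i=1, j=2:
A_{11} * B_{12} = -9 * -9 = 81
A_{12} * B_{22} = -6 * -5 = 30
A_{13} * B_{32} = 4 * -9 = -36
Sum = 81 + 30 + -36 = 75

75


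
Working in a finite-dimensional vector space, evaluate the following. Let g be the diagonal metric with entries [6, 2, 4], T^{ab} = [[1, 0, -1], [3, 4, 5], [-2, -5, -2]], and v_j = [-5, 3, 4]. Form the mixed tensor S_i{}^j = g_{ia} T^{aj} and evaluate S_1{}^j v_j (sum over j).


Step 1: lower the first index. For a diagonal metric, g_{ia} T^{aj} = g_{ii} T^{ij} (no sum on i).
g_{11} = 6
S_1{}^1 = 6 * T^{11} = 6 * 1 = 6
S_1{}^2 = 6 * T^{12} = 6 * 0 = 0
S_1{}^3 = 6 * T^{13} = 6 * -1 = -6
Step 2: contract S_1{}^j with v_j.
S_1{}^1 * v_1 = 6 * -5 = -30
S_1{}^2 * v_2 = 0 * 3 = 0
S_1{}^3 * v_3 = -6 * 4 = -24
Result = -30 + 0 + -24 = -54

-54


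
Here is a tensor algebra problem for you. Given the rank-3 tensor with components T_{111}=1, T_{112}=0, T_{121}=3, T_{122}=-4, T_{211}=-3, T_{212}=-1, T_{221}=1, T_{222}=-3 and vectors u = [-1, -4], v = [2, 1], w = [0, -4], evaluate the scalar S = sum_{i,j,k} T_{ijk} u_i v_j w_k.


S = sum over i,j,k of T_{ijk} u_i v_j w_k. Expanding all 8 terms:
T_{111}*u_1*v_1*w_1 = 1*-1*2*0 = 0  (running total: 0)
T_{112}*u_1*v_1*w_2 = 0*-1*2*-4 = 0  (running total: 0)
T_{121}*u_1*v_2*w_1 = 3*-1*1*0 = 0  (running total: 0)
T_{122}*u_1*v_2*w_2 = -4*-1*1*-4 = -16  (running total: -16)
T_{211}*u_2*v_1*w_1 = -3*-4*2*0 = 0  (running total: -16)
T_{212}*u_2*v_1*w_2 = -1*-4*2*-4 = -32  (running total: -48)
T_{221}*u_2*v_2*w_1 = 1*-4*1*0 = 0  (running total: -48)
T_{222}*u_2*v_2*w_2 = -3*-4*1*-4 = -48  (running total: -96)
S = -96

-96


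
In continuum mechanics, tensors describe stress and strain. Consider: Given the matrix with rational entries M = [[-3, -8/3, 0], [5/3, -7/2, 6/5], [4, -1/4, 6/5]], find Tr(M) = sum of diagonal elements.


The trace is the sum of diagonal entries.
Diagonal: M[1,1] = -3, M[2,2] = -7/2, M[3,3] = 6/5
Tr(M) = -3 + -7/2 + 6/5
Computing step by step:
After adding M[1,1]: -3
After adding M[2,2]: -13/2
After adding M[3,3]: -53/10
Tr(M) = -53/10

-53/10


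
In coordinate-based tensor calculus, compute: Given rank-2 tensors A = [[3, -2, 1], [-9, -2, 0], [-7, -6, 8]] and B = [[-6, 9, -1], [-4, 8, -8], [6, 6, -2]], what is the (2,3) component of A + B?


Tensor addition is component-wise: (A + B)_{ij} = A_{ij} + B_{ij}.
A_{23} = 0
B_{23} = -8
(A + B)_{23} = 0 + -8 = -8

-8


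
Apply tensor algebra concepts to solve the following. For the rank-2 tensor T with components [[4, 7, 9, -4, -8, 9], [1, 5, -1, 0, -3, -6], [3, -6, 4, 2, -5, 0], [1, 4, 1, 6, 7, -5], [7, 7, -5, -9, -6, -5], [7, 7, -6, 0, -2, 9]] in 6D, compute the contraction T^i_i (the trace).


The contraction (trace) of a rank-2 tensor is the sum of its diagonal elements.
Diagonal entries: A[1,1] = 4, A[2,2] = 5, A[3,3] = 4, A[4,4] = 6, A[5,5] = -6, A[6,6] = 9
Tr(A) = 4 + 5 + 4 + 6 + -6 + 9 = 22

22


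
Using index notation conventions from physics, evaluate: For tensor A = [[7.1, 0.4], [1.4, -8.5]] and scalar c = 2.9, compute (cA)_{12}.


Scalar multiplication: (cA)_{ij} = c * A_{ij}.
c = 2.9
A_{12} = 0.4
(cA)_{12} = 2.9 * 0.4 = 1.16

1.16


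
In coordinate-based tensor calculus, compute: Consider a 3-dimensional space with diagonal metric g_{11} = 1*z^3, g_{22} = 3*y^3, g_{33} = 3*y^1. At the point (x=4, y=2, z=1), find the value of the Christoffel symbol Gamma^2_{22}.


For a diagonal metric, Gamma^k_{ij} = (1/2) g^{kk} (dg_{ik}/dx_j + dg_{jk}/dx_i - dg_{ij}/dx_k).
The metric is diagonal, so g_{ab} = 0 for a != b.
At the given point: g_{11} = 1, g_{22} = 24, g_{33} = 6
g^{22} = 1/24
dg_{22}/dx_2 = dg_{22}/dx_2 = 36
dg_{22}/dx_2 = dg_{22}/dx_2 = 36
dg_{22}/dx_2 = dg_{22}/dx_2 = 36
Numerator = 36 + 36 - 36 = 36
Gamma^2_{22} = 36 / (2 * 24) = 3/4

3/4


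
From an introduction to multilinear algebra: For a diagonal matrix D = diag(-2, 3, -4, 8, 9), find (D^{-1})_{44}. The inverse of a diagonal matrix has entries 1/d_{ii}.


For a diagonal matrix, the inverse has entries (D^{-1})_{ii} = 1/d_{ii}.
The diagonal entries are: d_{11} = -2, d_{22} = 3, d_{33} = -4, d_{44} = 8, d_{55} = 9
We need (D^{-1})_{44} = 1/d_{44} = 1/8 = 1/8

1/8


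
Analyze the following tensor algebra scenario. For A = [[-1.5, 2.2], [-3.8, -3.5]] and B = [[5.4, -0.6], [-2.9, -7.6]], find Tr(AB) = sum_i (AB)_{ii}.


Tr(AB) = sum_i (AB)_{ii} where (AB)_{ii} = sum_k A_{ik} B_{ki}.
(AB)_{11} = -1.5*5.4 + 2.2*-2.9 = -14.48
(AB)_{22} = -3.8*-0.6 + -3.5*-7.6 = 28.88
Tr(AB) = -14.48 + 28.88 = 14.4

14.4


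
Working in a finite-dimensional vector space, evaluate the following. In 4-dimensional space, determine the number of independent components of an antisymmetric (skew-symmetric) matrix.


An antisymmetric rank-2 tensor satisfies A_{ij} = -A_{ji}, so diagonal entries are zero.
The independent components are the upper-triangular entries: C(n, 2) = n(n-1)/2.
n = 4
C(4, 2) = 4 * 3 / 2 = 12 / 2 = 6

6


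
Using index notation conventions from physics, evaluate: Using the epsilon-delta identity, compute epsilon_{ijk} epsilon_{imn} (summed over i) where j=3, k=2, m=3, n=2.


Using the identity: epsilon_{ijk} epsilon_{imn} = delta_{jm} delta_{kn} - delta_{jn} delta_{km}.
delta_{33} = 1
delta_{22} = 1
delta_{32} = 0
delta_{23} = 0
Result = 1 * 1 - 0 * 0 = 1 - 0 = 1

1


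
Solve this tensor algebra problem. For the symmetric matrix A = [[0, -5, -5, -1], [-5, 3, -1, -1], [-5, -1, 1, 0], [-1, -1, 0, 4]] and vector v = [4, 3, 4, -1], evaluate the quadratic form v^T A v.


First compute Av:
(Av)_1 = 0*4 + -5*3 + -5*4 + -1*-1 = -34
(Av)_2 = -5*4 + 3*3 + -1*4 + -1*-1 = -14
(Av)_3 = -5*4 + -1*3 + 1*4 + 0*-1 = -19
(Av)_4 = -1*4 + -1*3 + 0*4 + 4*-1 = -11
Av = [-34, -14, -19, -11]
Then v^T (Av) = 4*-34 + 3*-14 + 4*-19 + -1*-11
= -136 + -42 + -76 + 11 = -243

-243


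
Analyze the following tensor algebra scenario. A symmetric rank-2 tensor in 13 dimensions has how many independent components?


A symmetric rank-2 tensor in d dimensions has d(d+1)/2 independent components.
d = 13
d(d+1)/2 = 13 * 14 / 2 = 182 / 2 = 91

91


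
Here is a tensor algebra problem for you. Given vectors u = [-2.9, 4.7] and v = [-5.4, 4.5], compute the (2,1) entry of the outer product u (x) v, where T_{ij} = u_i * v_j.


The outer product entry T_{ij} = u_i * v_j.
We need i=2, j=1.
u_2 = 4.7, v_1 = -5.4
T_{2,1} = 4.7 * -5.4 = -25.38

-25.38


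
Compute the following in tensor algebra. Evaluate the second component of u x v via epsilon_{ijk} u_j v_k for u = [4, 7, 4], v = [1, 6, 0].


(u x v)_2 = sum_{j,k} epsilon_{2jk} u_j v_k. Only permutations of (1,2,3) contribute; the two non-zero terms are:
eps_{213} u_1 v_3 = -1 * 4 * 0 = 0
eps_{231} u_3 v_1 = 1 * 4 * 1 = 4
(u x v)_2 = 4

4


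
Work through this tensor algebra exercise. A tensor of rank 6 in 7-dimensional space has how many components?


The number of components of a rank-r tensor in d dimensions is d^r.
Here d = 7 and r = 6.
7^6 = 117649

117649


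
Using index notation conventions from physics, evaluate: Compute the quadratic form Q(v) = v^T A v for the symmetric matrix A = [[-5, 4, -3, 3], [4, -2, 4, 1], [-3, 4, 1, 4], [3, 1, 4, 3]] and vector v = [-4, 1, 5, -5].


First compute Av:
(Av)_1 = -5*-4 + 4*1 + -3*5 + 3*-5 = -6
(Av)_2 = 4*-4 + -2*1 + 4*5 + 1*-5 = -3
(Av)_3 = -3*-4 + 4*1 + 1*5 + 4*-5 = 1
(Av)_4 = 3*-4 + 1*1 + 4*5 + 3*-5 = -6
Av = [-6, -3, 1, -6]
Then v^T (Av) = -4*-6 + 1*-3 + 5*1 + -5*-6
= 24 + -3 + 5 + 30 = 56

56


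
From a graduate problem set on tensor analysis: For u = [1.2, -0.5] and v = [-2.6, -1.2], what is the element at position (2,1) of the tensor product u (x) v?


The outer product entry T_{ij} = u_i * v_j.
We need i=2, j=1.
u_2 = -0.5, v_1 = -2.6
T_{2,1} = -0.5 * -2.6 = 1.3

1.3


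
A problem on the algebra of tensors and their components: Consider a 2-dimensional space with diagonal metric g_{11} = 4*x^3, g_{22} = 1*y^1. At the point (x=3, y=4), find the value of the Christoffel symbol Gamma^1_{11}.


For a diagonal metric, Gamma^k_{ij} = (1/2) g^{kk} (dg_{ik}/dx_j + dg_{jk}/dx_i - dg_{ij}/dx_k).
The metric is diagonal, so g_{ab} = 0 for a != b.
At the given point: g_{11} = 108, g_{22} = 4
g^{11} = 1/108
dg_{11}/dx_1 = dg_{11}/dx_1 = 108
dg_{11}/dx_1 = dg_{11}/dx_1 = 108
dg_{11}/dx_1 = dg_{11}/dx_1 = 108
Numerator = 108 + 108 - 108 = 108
Gamma^1_{11} = 108 / (2 * 108) = 1/2

1/2


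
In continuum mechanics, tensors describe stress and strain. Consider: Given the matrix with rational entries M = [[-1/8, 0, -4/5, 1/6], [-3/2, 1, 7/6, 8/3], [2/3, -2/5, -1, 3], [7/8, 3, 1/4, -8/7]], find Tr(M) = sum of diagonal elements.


The trace is the sum of diagonal entries.
Diagonal: M[1,1] = -1/8, M[2,2] = 1, M[3,3] = -1, M[4,4] = -8/7
Tr(M) = -1/8 + 1 + -1 + -8/7
Computing step by step:
After adding M[1,1]: -1/8
After adding M[2,2]: 7/8
After adding M[3,3]: -1/8
After adding M[4,4]: -71/56
Tr(M) = -71/56

-71/56


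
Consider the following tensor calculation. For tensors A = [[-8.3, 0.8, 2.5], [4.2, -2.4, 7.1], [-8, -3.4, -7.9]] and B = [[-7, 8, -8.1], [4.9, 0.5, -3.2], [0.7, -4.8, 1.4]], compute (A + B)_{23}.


Tensor addition is component-wise: (A + B)_{ij} = A_{ij} + B_{ij}.
A_{23} = 7.1
B_{23} = -3.2
(A + B)_{23} = 7.1 + -3.2 = 3.9

3.9


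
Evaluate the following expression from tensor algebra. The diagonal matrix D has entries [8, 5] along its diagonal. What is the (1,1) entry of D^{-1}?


For a diagonal matrix, the inverse has entries (D^{-1})_{ii} = 1/d_{ii}.
The diagonal entries are: d_{11} = 8, d_{22} = 5
We need (D^{-1})_{11} = 1/d_{11} = 1/8 = 1/8

1/8


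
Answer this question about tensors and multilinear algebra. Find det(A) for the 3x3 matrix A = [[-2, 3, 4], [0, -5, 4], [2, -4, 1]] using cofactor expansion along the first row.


Expanding along the first row, det(A) = a11*M_11 - a12*M_12 + a13*M_13, where M_1j is the (1,j) minor.
Minor M_11 = -5*1 - 4*-4 = 11
Minor M_12 = 0*1 - 4*2 = -8
Minor M_13 = 0*-4 - -5*2 = 10
det = -2*(11) - 3*(-8) + 4*(10)
    = -22 - -24 + 40
    = 42

42


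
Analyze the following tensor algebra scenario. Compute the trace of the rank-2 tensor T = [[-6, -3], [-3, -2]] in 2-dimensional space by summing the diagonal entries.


The contraction (trace) of a rank-2 tensor is the sum of its diagonal elements.
Diagonal entries: A[1,1] = -6, A[2,2] = -2
Tr(A) = -6 + -2 = -8

-8


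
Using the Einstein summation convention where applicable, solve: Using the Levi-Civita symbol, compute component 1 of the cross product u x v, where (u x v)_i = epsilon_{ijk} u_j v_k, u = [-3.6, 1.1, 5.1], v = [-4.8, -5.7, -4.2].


(u x v)_1 = sum_{j,k} epsilon_{1jk} u_j v_k. Only permutations of (1,2,3) contribute; the two non-zero terms are:
eps_{123} u_2 v_3 = 1 * 1.1 * -4.2 = -4.62
eps_{132} u_3 v_2 = -1 * 5.1 * -5.7 = 29.07
(u x v)_1 = 24.45

24.45


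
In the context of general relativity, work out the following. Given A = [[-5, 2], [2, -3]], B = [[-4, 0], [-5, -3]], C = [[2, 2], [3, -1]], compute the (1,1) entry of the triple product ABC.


(ABC)_{11} = sum_m (AB)_{1m} C_{m1}. First compute row 1 of AB.
(AB)_{11} = -5*-4 + 2*-5 = 10
(AB)_{12} = -5*0 + 2*-3 = -6
Now contract with column 1 of C:
(AB)_{11} * C_{11} = 10 * 2 = 20
(AB)_{12} * C_{21} = -6 * 3 = -18
(ABC)_{11} = 20 + -18 = 2

2


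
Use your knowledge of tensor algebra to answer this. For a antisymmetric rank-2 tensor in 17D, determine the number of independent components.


A antisymmetric rank-2 tensor in d dimensions has d(d-1)/2 independent components.
d = 17
d(d-1)/2 = 17 * 16 / 2 = 272 / 2 = 136

136


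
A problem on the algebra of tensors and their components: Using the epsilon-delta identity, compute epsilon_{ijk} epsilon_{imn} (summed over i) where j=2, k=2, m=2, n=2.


Using the identity: epsilon_{ijk} epsilon_{imn} = delta_{jm} delta_{kn} - delta_{jn} delta_{km}.
delta_{22} = 1
delta_{22} = 1
delta_{22} = 1
delta_{22} = 1
Result = 1 * 1 - 1 * 1 = 1 - 1 = 0

0


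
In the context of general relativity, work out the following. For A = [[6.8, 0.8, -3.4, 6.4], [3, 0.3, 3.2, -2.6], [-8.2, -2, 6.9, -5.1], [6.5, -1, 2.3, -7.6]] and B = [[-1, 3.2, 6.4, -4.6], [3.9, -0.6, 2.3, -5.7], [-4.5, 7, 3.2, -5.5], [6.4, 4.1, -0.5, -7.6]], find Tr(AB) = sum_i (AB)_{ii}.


Tr(AB) = sum_i (AB)_{ii} where (AB)_{ii} = sum_k A_{ik} B_{ki}.
(AB)_{11} = 6.8*-1 + 0.8*3.9 + -3.4*-4.5 + 6.4*6.4 = 52.58
(AB)_{22} = 3*3.2 + 0.3*-0.6 + 3.2*7 + -2.6*4.1 = 21.16
(AB)_{33} = -8.2*6.4 + -2*2.3 + 6.9*3.2 + -5.1*-0.5 = -32.45
(AB)_{44} = 6.5*-4.6 + -1*-5.7 + 2.3*-5.5 + -7.6*-7.6 = 20.91
Tr(AB) = 52.58 + 21.16 + -32.45 + 20.91 = 62.2

62.2


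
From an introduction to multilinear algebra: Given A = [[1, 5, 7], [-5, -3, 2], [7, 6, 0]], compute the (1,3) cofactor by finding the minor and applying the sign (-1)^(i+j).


To find cofactor C_{13}, delete row 1 and column 3.
The resulting 2x2 submatrix is: [[-5, -3], [7, 6]]
Minor M_{13} = -5*6 - -3*7
  = -30 - -21 = -9
Sign = (-1)^(1+3) = (-1)^4 = 1
Cofactor C_{13} = 1 * -9 = -9

-9


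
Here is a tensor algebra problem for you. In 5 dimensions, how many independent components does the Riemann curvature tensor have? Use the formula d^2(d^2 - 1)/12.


The Riemann tensor in d dimensions has d^2(d^2 - 1)/12 independent components.
d = 5, so d^2 = 25
d^2 - 1 = 24
d^2(d^2 - 1) = 25 * 24 = 600
Divide by 12: 600 / 12 = 50

50


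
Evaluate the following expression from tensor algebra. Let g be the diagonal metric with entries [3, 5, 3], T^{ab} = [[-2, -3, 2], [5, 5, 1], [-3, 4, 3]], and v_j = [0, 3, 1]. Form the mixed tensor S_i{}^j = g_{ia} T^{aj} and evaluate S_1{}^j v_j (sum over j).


Step 1: lower the first index. For a diagonal metric, g_{ia} T^{aj} = g_{ii} T^{ij} (no sum on i).
g_{11} = 3
S_1{}^1 = 3 * T^{11} = 3 * -2 = -6
S_1{}^2 = 3 * T^{12} = 3 * -3 = -9
S_1{}^3 = 3 * T^{13} = 3 * 2 = 6
Step 2: contract S_1{}^j with v_j.
S_1{}^1 * v_1 = -6 * 0 = 0
S_1{}^2 * v_2 = -9 * 3 = -27
S_1{}^3 * v_3 = 6 * 1 = 6
Result = 0 + -27 + 6 = -21

-21


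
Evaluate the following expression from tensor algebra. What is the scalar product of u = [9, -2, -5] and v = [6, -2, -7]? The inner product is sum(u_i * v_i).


The inner product u . v = sum of u_i * v_i.
Term-by-term: 9 * 6, -2 * -2, -5 * -7
Products: 54, 4, 35
Sum = 54 + 4 + 35 = 93

93


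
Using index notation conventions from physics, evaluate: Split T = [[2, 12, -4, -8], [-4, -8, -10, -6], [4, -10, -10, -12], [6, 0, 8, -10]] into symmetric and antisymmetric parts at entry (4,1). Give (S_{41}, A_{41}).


T_{41} = 6
T_{14} = -8
S_{41} = (6 + -8)/2 = -2/2 = -1
A_{41} = (6 - -8)/2 = 14/2 = 7
Check: S + A = -1 + 7 = 6 = T_{41}.

(-1, 7)


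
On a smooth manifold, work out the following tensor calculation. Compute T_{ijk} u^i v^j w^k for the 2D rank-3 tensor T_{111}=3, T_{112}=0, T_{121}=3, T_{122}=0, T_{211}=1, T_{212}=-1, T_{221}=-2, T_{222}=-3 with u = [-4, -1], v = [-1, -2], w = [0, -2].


S = sum over i,j,k of T_{ijk} u_i v_j w_k. Expanding all 8 terms:
T_{111}*u_1*v_1*w_1 = 3*-4*-1*0 = 0  (running total: 0)
T_{112}*u_1*v_1*w_2 = 0*-4*-1*-2 = 0  (running total: 0)
T_{121}*u_1*v_2*w_1 = 3*-4*-2*0 = 0  (running total: 0)
T_{122}*u_1*v_2*w_2 = 0*-4*-2*-2 = 0  (running total: 0)
T_{211}*u_2*v_1*w_1 = 1*-1*-1*0 = 0  (running total: 0)
T_{212}*u_2*v_1*w_2 = -1*-1*-1*-2 = 2  (running total: 2)
T_{221}*u_2*v_2*w_1 = -2*-1*-2*0 = 0  (running total: 2)
T_{222}*u_2*v_2*w_2 = -3*-1*-2*-2 = 12  (running total: 14)
S = 14

14


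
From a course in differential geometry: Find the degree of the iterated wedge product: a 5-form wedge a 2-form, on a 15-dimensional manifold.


The degree of a wedge product is the sum of the degrees of the individual forms.
Degrees: 5, 2
Total degree = 5 + 2 = 7

7


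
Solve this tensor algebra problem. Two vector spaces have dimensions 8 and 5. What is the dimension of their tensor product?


The dimension of a tensor product is the product of dimensions.
dim(V) = 8, dim(W) = 5
dim(V (x) W) = 8 * 5 = 40

40


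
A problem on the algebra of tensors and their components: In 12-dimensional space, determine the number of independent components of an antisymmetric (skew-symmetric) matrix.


An antisymmetric rank-2 tensor satisfies A_{ij} = -A_{ji}, so diagonal entries are zero.
The independent components are the upper-triangular entries: C(n, 2) = n(n-1)/2.
n = 12
C(12, 2) = 12 * 11 / 2 = 132 / 2 = 66

66


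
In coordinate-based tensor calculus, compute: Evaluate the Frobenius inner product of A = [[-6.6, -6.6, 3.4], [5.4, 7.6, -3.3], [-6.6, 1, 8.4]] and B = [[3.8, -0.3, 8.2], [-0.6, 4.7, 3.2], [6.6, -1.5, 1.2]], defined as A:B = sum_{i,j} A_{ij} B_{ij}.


A:B = sum over all i,j of A_{ij} * B_{ij}.
Row 1: -6.6*3.8=-25.08, -6.6*-0.3=1.98, 3.4*8.2=27.88 => row sum = 4.78
Row 2: 5.4*-0.6=-3.24, 7.6*4.7=35.72, -3.3*3.2=-10.56 => row sum = 21.92
Row 3: -6.6*6.6=-43.56, 1*-1.5=-1.5, 8.4*1.2=10.08 => row sum = -34.98
Total = 4.78 + 21.92 + -34.98 = -8.28

-8.28


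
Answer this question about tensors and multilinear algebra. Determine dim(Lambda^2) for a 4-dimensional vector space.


The dimension of the space of p-forms on an n-dimensional space is C(n, p).
n = 4, p = 2
C(4, 2) = 4! / (2! * 2!) = 6

6


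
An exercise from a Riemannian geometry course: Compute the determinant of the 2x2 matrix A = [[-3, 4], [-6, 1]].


For a 2x2 matrix [[a, b], [c, d]], det = a*d - b*c.
a = -3, b = 4, c = -6, d = 1
a*d = -3 * 1 = -3
b*c = 4 * -6 = -24
det = -3 - -24 = 21

21


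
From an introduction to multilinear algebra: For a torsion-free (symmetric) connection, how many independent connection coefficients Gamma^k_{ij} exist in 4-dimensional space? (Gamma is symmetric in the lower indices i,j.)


Christoffel symbols Gamma^k_{ij} are symmetric in i,j, so there are d * d(d+1)/2 independent symbols.
d = 4
d(d+1)/2 = 4 * 5 / 2 = 10
Total = 4 * 10 = 40

40


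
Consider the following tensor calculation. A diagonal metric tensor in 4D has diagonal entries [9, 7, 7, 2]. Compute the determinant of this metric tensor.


For a diagonal metric, the determinant is the product of diagonal entries.
Diagonal entries: 9, 7, 7, 2
det(g) = 9 * 7 * 7 * 2 = 882

882


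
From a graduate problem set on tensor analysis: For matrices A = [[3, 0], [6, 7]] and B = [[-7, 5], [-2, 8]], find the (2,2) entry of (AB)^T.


(AB)^T_{ij} = (AB)_{ji} = sum_k A_{jk} B_{ki}.
For i=2, j=2 we need (AB)_{22}:
A_{21} * B_{12} = 6 * 5 = 30
A_{22} * B_{22} = 7 * 8 = 56
Sum = 30 + 56 = 86

86


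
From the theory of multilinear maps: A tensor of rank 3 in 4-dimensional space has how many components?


The number of components of a rank-r tensor in d dimensions is d^r.
Here d = 4 and r = 3.
4^3 = 64

64


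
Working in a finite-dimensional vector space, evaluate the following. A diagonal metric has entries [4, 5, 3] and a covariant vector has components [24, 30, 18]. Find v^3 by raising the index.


To raise an index with a diagonal metric: v^i = v_i / g_{ii}.
For index 3: v_3 = 18, g_{33} = 3
v^3 = 18 / 3 = 6

6


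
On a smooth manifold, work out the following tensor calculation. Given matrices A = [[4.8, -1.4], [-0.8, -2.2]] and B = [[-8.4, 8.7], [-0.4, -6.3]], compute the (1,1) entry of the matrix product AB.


(AB)_{ij} = sum_k A_{ik} B_{kj}.
For i=1, j=1:
A_{11} * B_{11} = 4.8 * -8.4 = -40.32
A_{12} * B_{21} = -1.4 * -0.4 = 0.56
Sum = -40.32 + 0.56 = -39.76

-39.76


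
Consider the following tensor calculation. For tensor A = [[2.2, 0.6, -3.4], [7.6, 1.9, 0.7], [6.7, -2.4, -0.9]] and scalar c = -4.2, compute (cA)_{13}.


Scalar multiplication: (cA)_{ij} = c * A_{ij}.
c = -4.2
A_{13} = -3.4
(cA)_{13} = -4.2 * -3.4 = 14.28

14.28


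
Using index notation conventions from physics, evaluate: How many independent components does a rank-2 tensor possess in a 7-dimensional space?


The number of components of a rank-r tensor in d dimensions is d^r.
Here d = 7 and r = 2.
7^2 = 49

49


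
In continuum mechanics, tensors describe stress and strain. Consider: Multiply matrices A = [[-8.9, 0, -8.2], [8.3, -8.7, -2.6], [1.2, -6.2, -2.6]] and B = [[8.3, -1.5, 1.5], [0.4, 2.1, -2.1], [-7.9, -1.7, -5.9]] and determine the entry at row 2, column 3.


(AB)_{ij} = sum_k A_{ik} B_{kj}.
For i=2, j=3:
A_{21} * B_{13} = 8.3 * 1.5 = 12.45
A_{22} * B_{23} = -8.7 * -2.1 = 18.27
A_{23} * B_{33} = -2.6 * -5.9 = 15.34
Sum = 12.45 + 18.27 + 15.34 = 46.06

46.06


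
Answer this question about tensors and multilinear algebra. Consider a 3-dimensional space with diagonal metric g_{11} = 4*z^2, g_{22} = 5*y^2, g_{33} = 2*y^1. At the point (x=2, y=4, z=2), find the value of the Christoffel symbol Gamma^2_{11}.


For a diagonal metric, Gamma^k_{ij} = (1/2) g^{kk} (dg_{ik}/dx_j + dg_{jk}/dx_i - dg_{ij}/dx_k).
The metric is diagonal, so g_{ab} = 0 for a != b.
At the given point: g_{11} = 16, g_{22} = 80, g_{33} = 8
g^{22} = 1/80
dg_{12}/dx_1 = 0 (off-diagonal)
dg_{12}/dx_1 = 0 (off-diagonal)
dg_{11}/dx_2 = dg_{11}/dx_2 = 0
Numerator = 0 + 0 - 0 = 0
Gamma^2_{11} = 0 / (2 * 80) = 0

0


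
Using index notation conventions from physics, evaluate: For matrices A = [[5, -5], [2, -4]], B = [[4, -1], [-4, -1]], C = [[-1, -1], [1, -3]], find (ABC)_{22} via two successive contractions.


(ABC)_{22} = sum_m (AB)_{2m} C_{m2}. First compute row 2 of AB.
(AB)_{21} = 2*4 + -4*-4 = 24
(AB)_{22} = 2*-1 + -4*-1 = 2
Now contract with column 2 of C:
(AB)_{21} * C_{12} = 24 * -1 = -24
(AB)_{22} * C_{22} = 2 * -3 = -6
(ABC)_{22} = -24 + -6 = -30

-30


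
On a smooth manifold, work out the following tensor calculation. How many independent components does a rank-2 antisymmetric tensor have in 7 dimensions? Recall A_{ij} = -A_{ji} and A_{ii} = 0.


An antisymmetric rank-2 tensor satisfies A_{ij} = -A_{ji}, so diagonal entries are zero.
The independent components are the upper-triangular entries: C(n, 2) = n(n-1)/2.
n = 7
C(7, 2) = 7 * 6 / 2 = 42 / 2 = 21

21


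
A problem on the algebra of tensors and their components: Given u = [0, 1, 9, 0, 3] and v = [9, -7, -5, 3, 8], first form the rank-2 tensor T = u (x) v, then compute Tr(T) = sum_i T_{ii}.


The outer product gives T_{ij} = u_i v_j.
The trace (contraction) is Tr(T) = sum_i T_{ii} = sum_i u_i v_i.
Diagonal entries:
T_{11} = u_1 * v_1 = 0 * 9 = 0
T_{22} = u_2 * v_2 = 1 * -7 = -7
T_{33} = u_3 * v_3 = 9 * -5 = -45
T_{44} = u_4 * v_4 = 0 * 3 = 0
T_{55} = u_5 * v_5 = 3 * 8 = 24
Tr(T) = 0 + -7 + -45 + 0 + 24 = -28

-28


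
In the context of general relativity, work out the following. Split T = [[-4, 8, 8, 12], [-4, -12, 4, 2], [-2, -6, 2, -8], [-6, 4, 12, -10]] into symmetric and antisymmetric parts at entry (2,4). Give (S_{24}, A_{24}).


T_{24} = 2
T_{42} = 4
S_{24} = (2 + 4)/2 = 6/2 = 3
A_{24} = (2 - 4)/2 = -2/2 = -1
Check: S + A = 3 + -1 = 2 = T_{24}.

(3, -1)


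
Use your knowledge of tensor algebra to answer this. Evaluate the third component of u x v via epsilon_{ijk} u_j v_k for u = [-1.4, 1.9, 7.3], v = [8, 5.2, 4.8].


(u x v)_3 = sum_{j,k} epsilon_{3jk} u_j v_k. Only permutations of (1,2,3) contribute; the two non-zero terms are:
eps_{312} u_1 v_2 = 1 * -1.4 * 5.2 = -7.28
eps_{321} u_2 v_1 = -1 * 1.9 * 8 = -15.2
(u x v)_3 = -22.48

-22.48


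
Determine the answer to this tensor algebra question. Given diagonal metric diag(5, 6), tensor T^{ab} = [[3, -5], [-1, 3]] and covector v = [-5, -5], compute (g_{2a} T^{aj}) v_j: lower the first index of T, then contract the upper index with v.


Step 1: lower the first index. For a diagonal metric, g_{ia} T^{aj} = g_{ii} T^{ij} (no sum on i).
g_{22} = 6
S_2{}^1 = 6 * T^{21} = 6 * -1 = -6
S_2{}^2 = 6 * T^{22} = 6 * 3 = 18
Step 2: contract S_2{}^j with v_j.
S_2{}^1 * v_1 = -6 * -5 = 30
S_2{}^2 * v_2 = 18 * -5 = -90
Result = 30 + -90 = -60

-60


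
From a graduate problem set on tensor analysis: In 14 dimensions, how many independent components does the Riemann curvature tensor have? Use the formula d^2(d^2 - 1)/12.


The Riemann tensor in d dimensions has d^2(d^2 - 1)/12 independent components.
d = 14, so d^2 = 196
d^2 - 1 = 195
d^2(d^2 - 1) = 196 * 195 = 38220
Divide by 12: 38220 / 12 = 3185

3185


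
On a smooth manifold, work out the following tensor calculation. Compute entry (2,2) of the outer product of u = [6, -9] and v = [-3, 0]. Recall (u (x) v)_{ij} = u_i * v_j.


The outer product entry T_{ij} = u_i * v_j.
We need i=2, j=2.
u_2 = -9, v_2 = 0
T_{2,2} = -9 * 0 = 0

0


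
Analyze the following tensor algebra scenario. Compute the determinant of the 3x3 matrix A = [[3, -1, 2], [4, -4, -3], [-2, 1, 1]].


Expanding along the first row, det(A) = a11*M_11 - a12*M_12 + a13*M_13, where M_1j is the (1,j) minor.
Minor M_11 = -4*1 - -3*1 = -1
Minor M_12 = 4*1 - -3*-2 = -2
Minor M_13 = 4*1 - -4*-2 = -4
det = 3*(-1) - -1*(-2) + 2*(-4)
    = -3 - 2 + -8
    = -13

-13


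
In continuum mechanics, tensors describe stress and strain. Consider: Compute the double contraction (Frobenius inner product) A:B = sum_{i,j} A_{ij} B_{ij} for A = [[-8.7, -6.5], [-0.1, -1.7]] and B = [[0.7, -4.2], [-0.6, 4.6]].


A:B = sum over all i,j of A_{ij} * B_{ij}.
Row 1: -8.7*0.7=-6.09, -6.5*-4.2=27.3 => row sum = 21.21
Row 2: -0.1*-0.6=0.06, -1.7*4.6=-7.82 => row sum = -7.76
Total = 21.21 + -7.76 = 13.45

13.45


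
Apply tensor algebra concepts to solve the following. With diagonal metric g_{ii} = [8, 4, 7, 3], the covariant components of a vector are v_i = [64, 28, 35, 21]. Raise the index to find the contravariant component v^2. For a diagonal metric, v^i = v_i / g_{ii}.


To raise an index with a diagonal metric: v^i = v_i / g_{ii}.
For index 2: v_2 = 28, g_{22} = 4
v^2 = 28 / 4 = 7

7


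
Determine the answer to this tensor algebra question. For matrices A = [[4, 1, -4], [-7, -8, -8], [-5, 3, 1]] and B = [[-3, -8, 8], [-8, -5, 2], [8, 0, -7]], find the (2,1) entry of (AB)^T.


(AB)^T_{ij} = (AB)_{ji} = sum_k A_{jk} B_{ki}.
For i=2, j=1 we need (AB)_{12}:
A_{11} * B_{12} = 4 * -8 = -32
A_{12} * B_{22} = 1 * -5 = -5
A_{13} * B_{32} = -4 * 0 = 0
Sum = -32 + -5 + 0 = -37

-37


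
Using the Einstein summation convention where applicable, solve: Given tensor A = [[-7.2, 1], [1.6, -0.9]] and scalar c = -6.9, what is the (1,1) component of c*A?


Scalar multiplication: (cA)_{ij} = c * A_{ij}.
c = -6.9
A_{11} = -7.2
(cA)_{11} = -6.9 * -7.2 = 49.68

49.68


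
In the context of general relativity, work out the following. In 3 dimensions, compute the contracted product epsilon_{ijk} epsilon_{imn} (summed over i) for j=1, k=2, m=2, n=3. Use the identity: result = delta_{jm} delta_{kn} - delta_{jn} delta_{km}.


Using the identity: epsilon_{ijk} epsilon_{imn} = delta_{jm} delta_{kn} - delta_{jn} delta_{km}.
delta_{12} = 0
delta_{23} = 0
delta_{13} = 0
delta_{22} = 1
Result = 0 * 0 - 0 * 1 = 0 - 0 = 0

0


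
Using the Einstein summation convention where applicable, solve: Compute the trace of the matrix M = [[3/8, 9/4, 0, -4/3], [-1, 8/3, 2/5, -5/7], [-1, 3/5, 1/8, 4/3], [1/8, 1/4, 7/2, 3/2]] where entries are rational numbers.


The trace is the sum of diagonal entries.
Diagonal: M[1,1] = 3/8, M[2,2] = 8/3, M[3,3] = 1/8, M[4,4] = 3/2
Tr(M) = 3/8 + 8/3 + 1/8 + 3/2
Computing step by step:
After adding M[1,1]: 3/8
After adding M[2,2]: 73/24
After adding M[3,3]: 19/6
After adding M[4,4]: 14/3
Tr(M) = 14/3

14/3


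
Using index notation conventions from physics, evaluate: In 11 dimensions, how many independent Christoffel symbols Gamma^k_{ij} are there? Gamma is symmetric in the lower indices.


Christoffel symbols Gamma^k_{ij} are symmetric in i,j, so there are d * d(d+1)/2 independent symbols.
d = 11
d(d+1)/2 = 11 * 12 / 2 = 66
Total = 11 * 66 = 726

726


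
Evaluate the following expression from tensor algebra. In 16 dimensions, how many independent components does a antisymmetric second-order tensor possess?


A antisymmetric rank-2 tensor in d dimensions has d(d-1)/2 independent components.
d = 16
d(d-1)/2 = 16 * 15 / 2 = 240 / 2 = 120

120


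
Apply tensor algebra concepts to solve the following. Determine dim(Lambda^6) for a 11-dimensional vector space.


The dimension of the space of p-forms on an n-dimensional space is C(n, p).
n = 11, p = 6
C(11, 6) = 11! / (6! * 5!) = 462

462


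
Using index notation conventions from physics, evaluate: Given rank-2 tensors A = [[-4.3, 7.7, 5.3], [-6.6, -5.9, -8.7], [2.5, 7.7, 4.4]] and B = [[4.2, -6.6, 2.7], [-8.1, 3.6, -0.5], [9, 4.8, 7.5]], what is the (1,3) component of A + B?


Tensor addition is component-wise: (A + B)_{ij} = A_{ij} + B_{ij}.
A_{13} = 5.3
B_{13} = 2.7
(A + B)_{13} = 5.3 + 2.7 = 8

8


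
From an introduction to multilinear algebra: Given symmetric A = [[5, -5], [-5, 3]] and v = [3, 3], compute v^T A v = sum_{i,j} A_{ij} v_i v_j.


First compute Av:
(Av)_1 = 5*3 + -5*3 = 0
(Av)_2 = -5*3 + 3*3 = -6
Av = [0, -6]
Then v^T (Av) = 3*0 + 3*-6
= 0 + -18 = -18

-18


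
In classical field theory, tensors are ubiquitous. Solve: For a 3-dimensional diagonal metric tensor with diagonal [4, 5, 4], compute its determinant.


For a diagonal metric, the determinant is the product of diagonal entries.
Diagonal entries: 4, 5, 4
det(g) = 4 * 5 * 4 = 80

80


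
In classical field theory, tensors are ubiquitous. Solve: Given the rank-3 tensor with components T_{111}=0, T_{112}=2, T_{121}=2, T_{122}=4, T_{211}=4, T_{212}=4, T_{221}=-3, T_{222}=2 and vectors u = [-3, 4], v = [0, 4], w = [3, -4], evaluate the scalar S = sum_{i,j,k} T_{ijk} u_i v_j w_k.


S = sum over i,j,k of T_{ijk} u_i v_j w_k. Expanding all 8 terms:
T_{111}*u_1*v_1*w_1 = 0*-3*0*3 = 0  (running total: 0)
T_{112}*u_1*v_1*w_2 = 2*-3*0*-4 = 0  (running total: 0)
T_{121}*u_1*v_2*w_1 = 2*-3*4*3 = -72  (running total: -72)
T_{122}*u_1*v_2*w_2 = 4*-3*4*-4 = 192  (running total: 120)
T_{211}*u_2*v_1*w_1 = 4*4*0*3 = 0  (running total: 120)
T_{212}*u_2*v_1*w_2 = 4*4*0*-4 = 0  (running total: 120)
T_{221}*u_2*v_2*w_1 = -3*4*4*3 = -144  (running total: -24)
T_{222}*u_2*v_2*w_2 = 2*4*4*-4 = -128  (running total: -152)
S = -152

-152


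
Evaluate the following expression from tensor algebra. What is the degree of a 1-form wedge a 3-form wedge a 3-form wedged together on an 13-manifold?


The degree of a wedge product is the sum of the degrees of the individual forms.
Degrees: 1, 3, 3
Total degree = 1 + 3 + 3 = 7

7


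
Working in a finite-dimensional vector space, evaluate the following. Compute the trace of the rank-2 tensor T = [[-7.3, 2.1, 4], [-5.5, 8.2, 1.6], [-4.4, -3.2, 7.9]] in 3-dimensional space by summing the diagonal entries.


The contraction (trace) of a rank-2 tensor is the sum of its diagonal elements.
Diagonal entries: A[1,1] = -7.3, A[2,2] = 8.2, A[3,3] = 7.9
Tr(A) = -7.3 + 8.2 + 7.9 = 8.8

8.8


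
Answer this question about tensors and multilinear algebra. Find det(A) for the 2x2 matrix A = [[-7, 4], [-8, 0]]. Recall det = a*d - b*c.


For a 2x2 matrix [[a, b], [c, d]], det = a*d - b*c.
a = -7, b = 4, c = -8, d = 0
a*d = -7 * 0 = 0
b*c = 4 * -8 = -32
det = 0 - -32 = 32

32


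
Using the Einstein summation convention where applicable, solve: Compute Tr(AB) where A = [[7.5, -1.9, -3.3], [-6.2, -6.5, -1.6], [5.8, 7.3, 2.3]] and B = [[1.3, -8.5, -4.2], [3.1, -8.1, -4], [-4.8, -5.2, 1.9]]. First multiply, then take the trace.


Tr(AB) = sum_i (AB)_{ii} where (AB)_{ii} = sum_k A_{ik} B_{ki}.
(AB)_{11} = 7.5*1.3 + -1.9*3.1 + -3.3*-4.8 = 19.7
(AB)_{22} = -6.2*-8.5 + -6.5*-8.1 + -1.6*-5.2 = 113.67
(AB)_{33} = 5.8*-4.2 + 7.3*-4 + 2.3*1.9 = -49.19
Tr(AB) = 19.7 + 113.67 + -49.19 = 84.18

84.18


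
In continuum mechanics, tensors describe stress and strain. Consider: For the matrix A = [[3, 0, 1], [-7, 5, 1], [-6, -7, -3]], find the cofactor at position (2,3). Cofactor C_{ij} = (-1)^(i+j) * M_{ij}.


To find cofactor C_{23}, delete row 2 and column 3.
The resulting 2x2 submatrix is: [[3, 0], [-6, -7]]
Minor M_{23} = 3*-7 - 0*-6
  = -21 - 0 = -21
Sign = (-1)^(2+3) = (-1)^5 = -1
Cofactor C_{23} = -1 * -21 = 21

21


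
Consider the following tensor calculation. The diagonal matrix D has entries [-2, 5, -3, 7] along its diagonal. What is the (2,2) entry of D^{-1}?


For a diagonal matrix, the inverse has entries (D^{-1})_{ii} = 1/d_{ii}.
The diagonal entries are: d_{11} = -2, d_{22} = 5, d_{33} = -3, d_{44} = 7
We need (D^{-1})_{22} = 1/d_{22} = 1/5 = 1/5

1/5


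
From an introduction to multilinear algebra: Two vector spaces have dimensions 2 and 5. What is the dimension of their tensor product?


The dimension of a tensor product is the product of dimensions.
dim(V) = 2, dim(W) = 5
dim(V (x) W) = 2 * 5 = 10

10


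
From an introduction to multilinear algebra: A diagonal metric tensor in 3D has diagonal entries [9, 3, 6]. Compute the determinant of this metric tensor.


For a diagonal metric, the determinant is the product of diagonal entries.
Diagonal entries: 9, 3, 6
det(g) = 9 * 3 * 6 = 162

162


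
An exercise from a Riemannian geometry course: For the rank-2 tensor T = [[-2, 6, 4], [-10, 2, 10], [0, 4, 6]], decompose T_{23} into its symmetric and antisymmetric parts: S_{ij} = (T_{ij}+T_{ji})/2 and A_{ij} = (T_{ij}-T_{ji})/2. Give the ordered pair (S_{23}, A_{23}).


T_{23} = 10
T_{32} = 4
S_{23} = (10 + 4)/2 = 14/2 = 7
A_{23} = (10 - 4)/2 = 6/2 = 3
Check: S + A = 7 + 3 = 10 = T_{23}.

(7, 3)


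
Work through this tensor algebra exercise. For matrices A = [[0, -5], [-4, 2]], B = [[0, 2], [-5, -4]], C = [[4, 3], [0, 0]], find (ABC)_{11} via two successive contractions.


(ABC)_{11} = sum_m (AB)_{1m} C_{m1}. First compute row 1 of AB.
(AB)_{11} = 0*0 + -5*-5 = 25
(AB)_{12} = 0*2 + -5*-4 = 20
Now contract with column 1 of C:
(AB)_{11} * C_{11} = 25 * 4 = 100
(AB)_{12} * C_{21} = 20 * 0 = 0
(ABC)_{11} = 100 + 0 = 100

100


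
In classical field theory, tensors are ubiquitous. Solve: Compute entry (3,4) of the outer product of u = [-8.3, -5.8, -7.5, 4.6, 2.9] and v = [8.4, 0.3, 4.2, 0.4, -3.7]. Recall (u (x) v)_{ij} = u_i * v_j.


The outer product entry T_{ij} = u_i * v_j.
We need i=3, j=4.
u_3 = -7.5, v_4 = 0.4
T_{3,4} = -7.5 * 0.4 = -3

-3


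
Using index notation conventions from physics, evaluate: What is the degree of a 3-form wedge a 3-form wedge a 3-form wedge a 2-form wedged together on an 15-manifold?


The degree of a wedge product is the sum of the degrees of the individual forms.
Degrees: 3, 3, 3, 2
Total degree = 3 + 3 + 3 + 2 = 11

11


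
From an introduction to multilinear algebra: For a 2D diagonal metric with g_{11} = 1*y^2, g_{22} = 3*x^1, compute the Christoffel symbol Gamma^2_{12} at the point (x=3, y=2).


For a diagonal metric, Gamma^k_{ij} = (1/2) g^{kk} (dg_{ik}/dx_j + dg_{jk}/dx_i - dg_{ij}/dx_k).
The metric is diagonal, so g_{ab} = 0 for a != b.
At the given point: g_{11} = 4, g_{22} = 9
g^{22} = 1/9
dg_{12}/dx_2 = 0 (off-diagonal)
dg_{22}/dx_1 = dg_{22}/dx_1 = 3
dg_{12}/dx_2 = 0 (off-diagonal)
Numerator = 0 + 3 - 0 = 3
Gamma^2_{12} = 3 / (2 * 9) = 1/6

1/6


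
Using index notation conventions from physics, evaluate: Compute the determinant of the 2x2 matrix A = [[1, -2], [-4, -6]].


For a 2x2 matrix [[a, b], [c, d]], det = a*d - b*c.
a = 1, b = -2, c = -4, d = -6
a*d = 1 * -6 = -6
b*c = -2 * -4 = 8
det = -6 - 8 = -14

-14


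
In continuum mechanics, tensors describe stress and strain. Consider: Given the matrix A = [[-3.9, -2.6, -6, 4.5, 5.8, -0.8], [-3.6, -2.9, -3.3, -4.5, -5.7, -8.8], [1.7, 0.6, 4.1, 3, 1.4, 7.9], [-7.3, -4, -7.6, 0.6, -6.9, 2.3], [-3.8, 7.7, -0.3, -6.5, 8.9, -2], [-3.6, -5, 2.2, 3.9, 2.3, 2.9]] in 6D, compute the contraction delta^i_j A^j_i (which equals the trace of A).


The contraction (trace) of a rank-2 tensor is the sum of its diagonal elements.
Diagonal entries: A[1,1] = -3.9, A[2,2] = -2.9, A[3,3] = 4.1, A[4,4] = 0.6, A[5,5] = 8.9, A[6,6] = 2.9
Tr(A) = -3.9 + -2.9 + 4.1 + 0.6 + 8.9 + 2.9 = 9.7

9.7


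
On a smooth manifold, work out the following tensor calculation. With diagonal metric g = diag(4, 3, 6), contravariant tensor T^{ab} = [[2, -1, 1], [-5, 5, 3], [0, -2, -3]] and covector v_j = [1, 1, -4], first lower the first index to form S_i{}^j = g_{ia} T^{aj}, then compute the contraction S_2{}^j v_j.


Step 1: lower the first index. For a diagonal metric, g_{ia} T^{aj} = g_{ii} T^{ij} (no sum on i).
g_{22} = 3
S_2{}^1 = 3 * T^{21} = 3 * -5 = -15
S_2{}^2 = 3 * T^{22} = 3 * 5 = 15
S_2{}^3 = 3 * T^{23} = 3 * 3 = 9
Step 2: contract S_2{}^j with v_j.
S_2{}^1 * v_1 = -15 * 1 = -15
S_2{}^2 * v_2 = 15 * 1 = 15
S_2{}^3 * v_3 = 9 * -4 = -36
Result = -15 + 15 + -36 = -36

-36


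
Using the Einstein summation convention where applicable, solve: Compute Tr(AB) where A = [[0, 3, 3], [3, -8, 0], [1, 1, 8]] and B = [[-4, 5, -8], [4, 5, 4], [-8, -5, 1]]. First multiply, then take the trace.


Tr(AB) = sum_i (AB)_{ii} where (AB)_{ii} = sum_k A_{ik} B_{ki}.
(AB)_{11} = 0*-4 + 3*4 + 3*-8 = -12
(AB)_{22} = 3*5 + -8*5 + 0*-5 = -25
(AB)_{33} = 1*-8 + 1*4 + 8*1 = 4
Tr(AB) = -12 + -25 + 4 = -33

-33
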